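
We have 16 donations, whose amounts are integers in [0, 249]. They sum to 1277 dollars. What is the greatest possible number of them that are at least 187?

With k values at 187 or above and the rest at least 0, the sum is at least 0 + 187k.
Since the sum is 1277, we need 187k ≤ 1277, i.e. k ≤ 6.
k = 6 is achieved by 6 values at 187 and 10 at 0, total 1122; add 155 to one value (staying below 187) to reach 1277.

6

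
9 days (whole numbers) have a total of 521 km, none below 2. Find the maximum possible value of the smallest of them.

57

If every one of the 9 were at least 58, the total would be at least 9 × 58 = 522 > 521.
Equality holds with 1 value of 57 and 8 values of 58.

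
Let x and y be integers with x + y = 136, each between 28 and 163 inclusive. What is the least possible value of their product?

3024

Since x + y is fixed, pushing one of them to its bound minimizes the product.
The extreme feasible split is x = 28, y = 108, giving xy = 3024.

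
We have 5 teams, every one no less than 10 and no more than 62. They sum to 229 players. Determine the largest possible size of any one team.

To make one team as large as possible, make the other 4 as small as possible.
The other 4 contribute at least 4 × 10 = 40, leaving at most 229 − 40 = 189.
But each team is capped at 62, so the maximum is 62.
Achievable: one at 62 and the other 4 totalling 167, which fits since 4 × 10 ≤ 167 ≤ 4 × 62.

62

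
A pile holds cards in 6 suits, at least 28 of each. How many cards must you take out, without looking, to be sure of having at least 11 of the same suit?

61

In the worst case you draw 10 of each of the 6 suits: 6 × 10 = 60.
One more forces 11 of some suit, so 60 + 1 = 61.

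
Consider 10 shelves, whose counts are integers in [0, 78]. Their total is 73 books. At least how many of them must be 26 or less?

8

Each value above 26 is at least 27, contributing at least 27 − 0 = 27 above the floor 0.
The sum exceeds the floor total 0 by 73, so at most ⌊73/27⌋ = 2 exceed 26, and at least 8 are ≤ 26.
Exactly 8 works: 8 values at 0 and 2 at 27 total 54; raise one of the low values by 19 (still ≤ 26) to hit 73.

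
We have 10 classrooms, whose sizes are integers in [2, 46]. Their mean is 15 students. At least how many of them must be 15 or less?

The total is 10 × 15 = 150.
Let j be the number exceeding 15. Then the total is ≥ 16·j + 2·(10 − j) = 20 + 14j.
So 14j ≤ 130 and j ≤ 9; hence at least 10 − 9 = 1 are ≤ 15.
Exactly 1 works: 1 value at 2 and 9 at 16 total 146; raise one of the low values by 4 (still ≤ 15) to hit 150.

1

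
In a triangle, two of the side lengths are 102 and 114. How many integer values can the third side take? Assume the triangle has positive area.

The triangle inequality gives |102 − 114| < c < 102 + 114, i.e. 12 < c < 216.
So c can be any integer from 13 to 215: 203 values.

203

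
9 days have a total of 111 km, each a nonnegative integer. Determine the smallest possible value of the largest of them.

If every one of the 9 were at most 12, the total would be at most 9 × 12 = 108 < 111.
Achievable: 3 of them at 13 and 6 at 12 total 111.

13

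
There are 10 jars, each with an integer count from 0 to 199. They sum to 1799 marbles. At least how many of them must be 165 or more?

5

If only k of them are at least 165, the other 10 − k are at most 164, so the total is at most k·199 + (10 − k)·164.
This must reach 1799, so k·199 + (10 − k)·164 ≥ 1799, giving k ≥ 5.
Exactly 5 works: 5 values at 199 and 5 at 164 total 1815; lower one of the high values by 16 (still ≥ 165) to hit 1799.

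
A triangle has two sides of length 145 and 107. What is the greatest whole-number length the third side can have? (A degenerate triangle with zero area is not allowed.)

The third side must be less than 145 + 107 = 252.
The largest integer below 252 is 251.

251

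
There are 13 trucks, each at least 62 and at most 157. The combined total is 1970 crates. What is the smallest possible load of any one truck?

86

Minimizing one value means maximizing the remaining 12.
The other 12 contribute at most 12 × 157 = 1884, leaving at least 1970 − 1884 = 86.
Since 86 ≥ 62, this is achievable: one at 86 and 12 at 157.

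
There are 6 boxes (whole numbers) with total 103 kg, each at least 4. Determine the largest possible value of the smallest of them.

The average is 103/6 < 18, so some value is ≤ 17.
Achievable: 5 of them at 17 and 1 at 18 total 103.

17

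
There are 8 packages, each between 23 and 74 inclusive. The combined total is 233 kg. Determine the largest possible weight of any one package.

Maximizing one value means minimizing the remaining 7.
The other 7 contribute at least 7 × 23 = 161, leaving at most 233 − 161 = 72.
Since 72 ≤ 74, this is achievable: one at 72 and 7 at 23.

72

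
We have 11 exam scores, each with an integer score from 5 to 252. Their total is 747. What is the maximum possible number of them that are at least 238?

Suppose k of them are at least 238. Those contribute at least 238 each and the other 11 − k at least 5 each.
So the total is at least 238k + 5(11 − k) = 55 + 233k. This must be ≤ 747, giving k ≤ 2.
k = 2 is achieved by 2 values at 238 and 9 at 5, total 521; add 226 to one value (staying below 238) to reach 747.

2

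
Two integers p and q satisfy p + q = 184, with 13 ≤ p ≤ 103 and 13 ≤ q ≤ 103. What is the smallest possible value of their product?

For a fixed sum, pq is smallest when p and q are as far apart as possible.
The extreme feasible split is p = 81, q = 103, giving pq = 8343.

8343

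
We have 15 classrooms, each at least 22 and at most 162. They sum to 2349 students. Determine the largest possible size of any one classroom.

162

To make one classroom as large as possible, make the other 14 as small as possible.
The other 14 contribute at least 14 × 22 = 308, leaving at most 2349 − 308 = 2041.
But each classroom is capped at 162, so the maximum is 162.
Achievable: one at 162 and the other 14 totalling 2187, which fits since 14 × 22 ≤ 2187 ≤ 14 × 162.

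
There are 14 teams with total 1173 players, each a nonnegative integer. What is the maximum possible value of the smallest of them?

The average is 1173/14 < 84, so some value is ≤ 83.
Taking 3 copies of 83 and 11 copies of 84 gives exactly 1173, so 83 is attained.

83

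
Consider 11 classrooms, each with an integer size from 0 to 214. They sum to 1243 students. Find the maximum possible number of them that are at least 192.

6

With k values at 192 or above and the rest at least 0, the sum is at least 0 + 192k.
Since the sum is 1243, we need 192k ≤ 1243, i.e. k ≤ 6.
k = 6 is achieved by 6 values at 192 and 5 at 0, total 1152; add 91 to one value (staying below 192) to reach 1243.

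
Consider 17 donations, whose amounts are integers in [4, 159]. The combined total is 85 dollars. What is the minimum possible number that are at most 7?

13

Let j be the number exceeding 7. Then the total is ≥ 8·j + 4·(17 − j) = 68 + 4j.
So 4j ≤ 17 and j ≤ 4; hence at least 17 − 4 = 13 are ≤ 7.
Exactly 13 works: 13 values at 4 and 4 at 8 total 84; raise one of the low values by 1 (still ≤ 7) to hit 85.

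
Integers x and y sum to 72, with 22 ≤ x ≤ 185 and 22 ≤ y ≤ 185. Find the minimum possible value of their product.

1100

Since x + y is fixed, pushing one of them to its bound minimizes the product.
At the endpoint x = 22, y = 72 − 22 = 50, so xy = 22 × 50 = 1100.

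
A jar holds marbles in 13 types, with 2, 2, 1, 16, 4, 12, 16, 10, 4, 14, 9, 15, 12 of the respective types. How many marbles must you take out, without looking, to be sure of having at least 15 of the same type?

113

In the worst case you take as many as possible of each type without reaching 15: 2 + 2 + 1 + 14 + 4 + 12 + 14 + 10 + 4 + 14 + 9 + 14 + 12 = 112.
The next one must give 15 of some type, so 112 + 1 = 113.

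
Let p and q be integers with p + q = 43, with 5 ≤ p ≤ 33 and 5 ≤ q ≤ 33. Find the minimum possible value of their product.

330

pq = p(43 − p) is concave in p, so over [10, 33] it is minimized at an endpoint.
At the endpoint p = 10, q = 43 − 10 = 33, so pq = 10 × 33 = 330.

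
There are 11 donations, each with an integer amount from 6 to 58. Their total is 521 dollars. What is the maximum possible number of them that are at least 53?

If k of the values are ≥ 53, the total is ≥ 53k + 6(11 − k).
Setting 53k + 6(11 − k) ≤ 521 gives 47k ≤ 455, so k ≤ 9.
k = 9 is achieved by 9 values at 53 and 2 at 6, total 489; add 32 to one value (staying below 53) to reach 521.

9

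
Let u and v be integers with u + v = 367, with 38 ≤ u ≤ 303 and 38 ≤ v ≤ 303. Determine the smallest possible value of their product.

19392

Since u + v is fixed, pushing one of them to its bound minimizes the product.
The extreme feasible split is u = 64, v = 303, giving uv = 19392.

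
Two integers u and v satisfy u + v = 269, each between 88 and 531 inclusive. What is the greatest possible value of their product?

For a fixed sum, the product uv is largest when u and v are as close as possible.
Taking u = 134 and v = 135 (both in [88, 531]) gives uv = 18090.

18090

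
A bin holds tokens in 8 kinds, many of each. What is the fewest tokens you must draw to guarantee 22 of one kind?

You could draw 21 of every kind without reaching 22 of any — 168 in all.
One more forces 22 of some kind, so 168 + 1 = 169.

169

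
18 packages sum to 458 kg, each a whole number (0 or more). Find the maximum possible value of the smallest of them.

The 18 values sum to 458, so their minimum is at most ⌊458/18⌋ = 25.
Equality holds with 10 values of 25 and 8 values of 26.

25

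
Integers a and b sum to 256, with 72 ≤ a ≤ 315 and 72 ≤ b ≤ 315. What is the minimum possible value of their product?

Since a + b is fixed, pushing one of them to its bound minimizes the product.
The extreme feasible split is a = 72, b = 184, giving ab = 13248.

13248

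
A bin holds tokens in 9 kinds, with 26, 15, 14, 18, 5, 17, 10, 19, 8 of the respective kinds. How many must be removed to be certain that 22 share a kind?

128

In the worst case you take as many as possible of each kind without reaching 22: 21 + 15 + 14 + 18 + 5 + 17 + 10 + 19 + 8 = 127.
The next one must give 22 of some kind, so 127 + 1 = 128.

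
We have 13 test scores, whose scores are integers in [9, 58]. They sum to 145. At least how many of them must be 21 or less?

Let j be the number exceeding 21. Then the total is ≥ 22·j + 9·(13 − j) = 117 + 13j.
So 13j ≤ 28 and j ≤ 2; hence at least 13 − 2 = 11 are ≤ 21.
Exactly 11 works: 11 values at 9 and 2 at 22 total 143; raise one of the low values by 2 (still ≤ 21) to hit 145.

11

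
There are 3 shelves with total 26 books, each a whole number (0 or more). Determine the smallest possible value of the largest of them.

The 3 values sum to 26, so their maximum is at least ⌈26/3⌉ = 9.
Equality holds with 2 values of 9 and 1 value of 8.

9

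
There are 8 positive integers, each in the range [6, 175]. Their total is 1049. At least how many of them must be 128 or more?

Each value short of 128 is at most 127, costing at least 175 − 127 = 48 against the maximum total of 1400.
We can afford to lose at most 1400 − 1049 = 351, so at most ⌊351/48⌋ = 7 fall short, and at least 1 are ≥ 128.
Exactly 1 works: 1 value at 175 and 7 at 127 total 1064; lower one of the high values by 15 (still ≥ 128) to hit 1049.

1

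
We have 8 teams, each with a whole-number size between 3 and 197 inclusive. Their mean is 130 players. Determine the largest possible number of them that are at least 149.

6

The total is 8 × 130 = 1040.
With k values at 149 or above and the rest at least 3, the sum is at least 24 + 146k.
Since the sum is 1040, we need 146k ≤ 1016, i.e. k ≤ 6.
k = 6 is achieved by 6 values at 149 and 2 at 3, total 900; add 140 to one value (staying below 149) to reach 1040.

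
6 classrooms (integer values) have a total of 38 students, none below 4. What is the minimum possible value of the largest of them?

The 6 values sum to 38, so their maximum is at least ⌈38/6⌉ = 7.
Equality holds with 2 values of 7 and 4 values of 6.

7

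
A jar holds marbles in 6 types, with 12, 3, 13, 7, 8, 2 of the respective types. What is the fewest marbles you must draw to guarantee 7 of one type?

30

In the worst case you take as many as possible of each type without reaching 7: 6 + 3 + 6 + 6 + 6 + 2 = 29.
The next one must give 7 of some type, so 29 + 1 = 30.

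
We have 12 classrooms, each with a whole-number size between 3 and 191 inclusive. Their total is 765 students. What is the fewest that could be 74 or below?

Each value above 74 is at least 75, contributing at least 75 − 3 = 72 above the floor 3.
The sum exceeds the floor total 36 by 729, so at most ⌊729/72⌋ = 10 exceed 74, and at least 2 are ≤ 74.
Exactly 2 works: 2 values at 3 and 10 at 75 total 756; raise one of the low values by 9 (still ≤ 74) to hit 765.

2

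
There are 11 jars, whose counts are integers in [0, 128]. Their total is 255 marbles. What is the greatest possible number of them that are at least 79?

With k values at 79 or above and the rest at least 0, the sum is at least 0 + 79k.
Since the sum is 255, we need 79k ≤ 255, i.e. k ≤ 3.
k = 3 is achieved by 3 values at 79 and 8 at 0, total 237; add 18 to one value (staying below 79) to reach 255.

3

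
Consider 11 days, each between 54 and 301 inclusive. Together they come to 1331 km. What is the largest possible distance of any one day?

Maximizing one value means minimizing the remaining 10.
The other 10 contribute at least 10 × 54 = 540, leaving at most 1331 − 540 = 791.
But each day is capped at 301, so the maximum is 301.
Achievable: one at 301 and the other 10 totalling 1030, which fits since 10 × 54 ≤ 1030 ≤ 10 × 301.

301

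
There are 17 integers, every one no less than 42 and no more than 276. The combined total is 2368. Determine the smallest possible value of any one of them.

42

Minimizing one value means maximizing the remaining 16.
The other 16 can take up 16 × 276 = 4416 ≥ 2368 − 42, so one integer can sit at its floor of 42.
Achievable: one at 42 and the other 16 totalling 2326, which fits since 16 × 42 ≤ 2326 ≤ 16 × 276.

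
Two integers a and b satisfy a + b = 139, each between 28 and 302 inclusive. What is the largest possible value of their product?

4830

With a + b fixed, ab peaks when the two are closest together.
Taking a = 69 and b = 70 (both in [28, 302]) gives ab = 4830.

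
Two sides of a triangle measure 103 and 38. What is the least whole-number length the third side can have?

66

The third side must exceed |103 − 38| = 65.
The smallest integer above 65 is 66.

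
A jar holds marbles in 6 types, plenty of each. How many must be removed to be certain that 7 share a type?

37

You could draw 6 of every type without reaching 7 of any — 36 in all.
One more forces 7 of some type, so 36 + 1 = 37.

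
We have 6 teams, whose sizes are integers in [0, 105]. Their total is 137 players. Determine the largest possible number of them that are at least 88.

1

If k of the values are ≥ 88, the total is ≥ 88k + 0(6 − k).
Setting 88k + 0(6 − k) ≤ 137 gives 88k ≤ 137, so k ≤ 1.
k = 1 is achieved by 1 value at 88 and 5 at 0, total 88; add 49 to one value (staying below 88) to reach 137.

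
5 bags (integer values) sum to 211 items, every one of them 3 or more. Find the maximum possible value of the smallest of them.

If every one of the 5 were at least 43, the total would be at least 5 × 43 = 215 > 211.
Equality holds with 4 values of 42 and 1 value of 43.

42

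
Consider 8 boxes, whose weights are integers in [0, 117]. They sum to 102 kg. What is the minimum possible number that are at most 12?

1

If only k of them are at most 12, the other 8 − k are at least 13, so the total is at least (8 − k)·13 + k·0.
This is ≤ 102, so (8 − k)·13 + 0k ≤ 102, which gives k ≥ 1.
Exactly 1 works: 1 value at 0 and 7 at 13 total 91; raise one of the low values by 11 (still ≤ 12) to hit 102.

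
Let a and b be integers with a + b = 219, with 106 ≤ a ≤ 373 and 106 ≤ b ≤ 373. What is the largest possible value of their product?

11990

For a fixed sum, the product ab is largest when a and b are as close as possible.
Taking a = 109 and b = 110 (both in [106, 373]) gives ab = 11990.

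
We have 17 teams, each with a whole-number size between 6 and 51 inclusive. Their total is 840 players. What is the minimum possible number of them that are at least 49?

8

Each value short of 49 is at most 48, costing at least 51 − 48 = 3 against the maximum total of 867.
We can afford to lose at most 867 − 840 = 27, so at most ⌊27/3⌋ = 9 fall short, and at least 8 are ≥ 49.
Exactly 8 works: 8 values at 51 and 9 at 48 total 840.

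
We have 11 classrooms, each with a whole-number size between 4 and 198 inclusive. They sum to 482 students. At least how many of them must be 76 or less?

Each value above 76 is at least 77, contributing at least 77 − 4 = 73 above the floor 4.
The sum exceeds the floor total 44 by 438, so at most ⌊438/73⌋ = 6 exceed 76, and at least 5 are ≤ 76.
Exactly 5 works: 5 values at 4 and 6 at 77 total 482.

5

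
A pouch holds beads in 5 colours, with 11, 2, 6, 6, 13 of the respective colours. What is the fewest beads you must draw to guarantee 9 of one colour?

In the worst case you take as many as possible of each colour without reaching 9: 8 + 2 + 6 + 6 + 8 = 30.
The next one must give 9 of some colour, so 30 + 1 = 31.

31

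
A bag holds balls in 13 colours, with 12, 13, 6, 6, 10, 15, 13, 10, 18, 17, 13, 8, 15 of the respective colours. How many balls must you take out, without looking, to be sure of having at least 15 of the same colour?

In the worst case you take as many as possible of each colour without reaching 15: 12 + 13 + 6 + 6 + 10 + 14 + 13 + 10 + 14 + 14 + 13 + 8 + 14 = 147.
The next one must give 15 of some colour, so 147 + 1 = 148.

148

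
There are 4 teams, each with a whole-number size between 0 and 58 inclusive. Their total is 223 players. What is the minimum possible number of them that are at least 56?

1

If only k of them are at least 56, the other 4 − k are at most 55, so the total is at most k·58 + (4 − k)·55.
This must reach 223, so k·58 + (4 − k)·55 ≥ 223, giving k ≥ 1.
Exactly 1 works: 1 value at 58 and 3 at 55 total 223.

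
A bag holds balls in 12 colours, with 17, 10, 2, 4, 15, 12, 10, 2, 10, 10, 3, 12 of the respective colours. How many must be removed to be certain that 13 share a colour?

In the worst case you take as many as possible of each colour without reaching 13: 12 + 10 + 2 + 4 + 12 + 12 + 10 + 2 + 10 + 10 + 3 + 12 = 99.
The next one must give 13 of some colour, so 99 + 1 = 100.

100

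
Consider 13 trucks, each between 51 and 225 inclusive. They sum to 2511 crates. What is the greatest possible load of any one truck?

225

To make one truck as large as possible, make the other 12 as small as possible.
The other 12 contribute at least 12 × 51 = 612, leaving at most 2511 − 612 = 1899.
But each truck is capped at 225, so the maximum is 225.
Achievable: one at 225 and the other 12 totalling 2286, which fits since 12 × 51 ≤ 2286 ≤ 12 × 225.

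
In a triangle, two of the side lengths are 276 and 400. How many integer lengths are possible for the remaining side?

The triangle inequality gives |276 − 400| < c < 276 + 400, i.e. 124 < c < 676.
So c can be any integer from 125 to 675: 551 values.

551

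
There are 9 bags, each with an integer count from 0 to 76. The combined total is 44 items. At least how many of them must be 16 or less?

If only k of them are at most 16, the other 9 − k are at least 17, so the total is at least (9 − k)·17 + k·0.
This is ≤ 44, so (9 − k)·17 + 0k ≤ 44, which gives k ≥ 7.
Exactly 7 works: 7 values at 0 and 2 at 17 total 34; raise one of the low values by 10 (still ≤ 16) to hit 44.

7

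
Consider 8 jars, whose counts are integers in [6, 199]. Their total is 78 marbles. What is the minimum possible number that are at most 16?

Let j be the number exceeding 16. Then the total is ≥ 17·j + 6·(8 − j) = 48 + 11j.
So 11j ≤ 30 and j ≤ 2; hence at least 8 − 2 = 6 are ≤ 16.
Exactly 6 works: 6 values at 6 and 2 at 17 total 70; raise one of the low values by 8 (still ≤ 16) to hit 78.

6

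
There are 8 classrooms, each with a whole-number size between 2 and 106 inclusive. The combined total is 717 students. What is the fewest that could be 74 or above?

5

Suppose at most 8 − j of them reach 74; then j values are ≤ 73 and the rest ≤ 106.
The total is then ≤ 73·j + 106·(8 − j) = 848 − 33j. For this to be ≥ 717 we need j ≤ 3, so at least 8 − 3 = 5 must reach 74.
Exactly 5 works: 5 values at 106 and 3 at 73 total 749; lower one of the high values by 32 (still ≥ 74) to hit 717.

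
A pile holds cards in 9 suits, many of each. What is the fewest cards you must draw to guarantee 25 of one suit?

In the worst case you draw 24 of each of the 9 suits: 9 × 24 = 216.
One more forces 25 of some suit, so 216 + 1 = 217.

217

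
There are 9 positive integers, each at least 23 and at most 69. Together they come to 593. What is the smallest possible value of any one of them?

41

To make one integer as small as possible, make the other 8 as large as possible.
The other 8 contribute at most 8 × 69 = 552, leaving at least 593 − 552 = 41.
Since 41 ≥ 23, this is achievable: one at 41 and 8 at 69.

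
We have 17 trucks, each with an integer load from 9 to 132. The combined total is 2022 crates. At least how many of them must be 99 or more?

11

Each value short of 99 is at most 98, costing at least 132 − 98 = 34 against the maximum total of 2244.
We can afford to lose at most 2244 − 2022 = 222, so at most ⌊222/34⌋ = 6 fall short, and at least 11 are ≥ 99.
Exactly 11 works: 11 values at 132 and 6 at 98 total 2040; lower one of the high values by 18 (still ≥ 99) to hit 2022.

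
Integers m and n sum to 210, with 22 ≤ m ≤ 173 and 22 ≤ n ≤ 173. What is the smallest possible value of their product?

For a fixed sum, mn is smallest when m and n are as far apart as possible.
At the endpoint m = 37, n = 210 − 37 = 173, so mn = 37 × 173 = 6401.

6401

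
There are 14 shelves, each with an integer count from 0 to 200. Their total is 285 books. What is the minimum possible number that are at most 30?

If only k of them are at most 30, the other 14 − k are at least 31, so the total is at least (14 − k)·31 + k·0.
This is ≤ 285, so (14 − k)·31 + 0k ≤ 285, which gives k ≥ 5.
Exactly 5 works: 5 values at 0 and 9 at 31 total 279; raise one of the low values by 6 (still ≤ 30) to hit 285.

5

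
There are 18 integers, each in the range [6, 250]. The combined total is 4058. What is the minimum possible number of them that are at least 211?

If only k of them are at least 211, the other 18 − k are at most 210, so the total is at most k·250 + (18 − k)·210.
This must reach 4058, so k·250 + (18 − k)·210 ≥ 4058, giving k ≥ 7.
Exactly 7 works: 7 values at 250 and 11 at 210 total 4060; lower one of the high values by 2 (still ≥ 211) to hit 4058.

7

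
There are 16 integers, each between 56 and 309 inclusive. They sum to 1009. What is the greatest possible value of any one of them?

Maximizing one value means minimizing the remaining 15.
The other 15 contribute at least 15 × 56 = 840, leaving at most 1009 − 840 = 169.
Since 169 ≤ 309, this is achievable: one at 169 and 15 at 56.

169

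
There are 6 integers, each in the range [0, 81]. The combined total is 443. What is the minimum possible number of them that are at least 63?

If only k of them are at least 63, the other 6 − k are at most 62, so the total is at most k·81 + (6 − k)·62.
This must reach 443, so k·81 + (6 − k)·62 ≥ 443, giving k ≥ 4.
Exactly 4 works: 4 values at 81 and 2 at 62 total 448; lower one of the high values by 5 (still ≥ 63) to hit 443.

4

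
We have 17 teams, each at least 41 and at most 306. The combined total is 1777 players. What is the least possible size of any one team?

41

Minimizing one value means maximizing the remaining 16.
The other 16 can take up 16 × 306 = 4896 ≥ 1777 − 41, so one team can sit at its floor of 41.
Achievable: one at 41 and the other 16 totalling 1736, which fits since 16 × 41 ≤ 1736 ≤ 16 × 306.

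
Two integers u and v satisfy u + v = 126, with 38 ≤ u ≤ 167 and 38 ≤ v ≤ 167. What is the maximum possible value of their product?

3969

For a fixed sum, the product uv is largest when u and v are as close as possible.
Taking u = 63 and v = 63 (both in [38, 167]) gives uv = 3969.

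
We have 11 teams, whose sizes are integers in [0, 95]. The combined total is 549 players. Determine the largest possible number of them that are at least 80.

6

If k of the values are ≥ 80, the total is ≥ 80k + 0(11 − k).
Setting 80k + 0(11 − k) ≤ 549 gives 80k ≤ 549, so k ≤ 6.
k = 6 is achieved by 6 values at 80 and 5 at 0, total 480; add 69 to one value (staying below 80) to reach 549.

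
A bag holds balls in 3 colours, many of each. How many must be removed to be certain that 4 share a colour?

You could draw 3 of every colour without reaching 4 of any — 9 in all.
One more forces 4 of some colour, so 9 + 1 = 10.

10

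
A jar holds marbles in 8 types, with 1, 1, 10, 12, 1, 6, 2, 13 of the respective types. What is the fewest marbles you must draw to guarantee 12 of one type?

44

In the worst case you take as many as possible of each type without reaching 12: 1 + 1 + 10 + 11 + 1 + 6 + 2 + 11 = 43.
The next one must give 12 of some type, so 43 + 1 = 44.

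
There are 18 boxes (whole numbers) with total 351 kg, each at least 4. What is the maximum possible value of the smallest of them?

19

The 18 values sum to 351, so their minimum is at most ⌊351/18⌋ = 19.
Achievable: 9 of them at 19 and 9 at 20 total 351.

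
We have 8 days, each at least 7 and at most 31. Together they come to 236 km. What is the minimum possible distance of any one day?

19

Minimizing one value means maximizing the remaining 7.
The other 7 contribute at most 7 × 31 = 217, leaving at least 236 − 217 = 19.
Since 19 ≥ 7, this is achievable: one at 19 and 7 at 31.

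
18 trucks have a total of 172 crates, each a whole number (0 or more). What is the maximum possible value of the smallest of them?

If every one of the 18 were at least 10, the total would be at least 18 × 10 = 180 > 172.
Taking 8 copies of 9 and 10 copies of 10 gives exactly 172, so 9 is attained.

9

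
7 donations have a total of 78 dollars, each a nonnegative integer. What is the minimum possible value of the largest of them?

If every one of the 7 were at most 11, the total would be at most 7 × 11 = 77 < 78.
Equality holds with 1 value of 12 and 6 values of 11.

12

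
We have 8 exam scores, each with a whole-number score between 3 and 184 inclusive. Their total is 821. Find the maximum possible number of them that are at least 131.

Suppose k of them are at least 131. Those contribute at least 131 each and the other 8 − k at least 3 each.
So the total is at least 131k + 3(8 − k) = 24 + 128k. This must be ≤ 821, giving k ≤ 6.
k = 6 is achieved by 6 values at 131 and 2 at 3, total 792; add 29 to one value (staying below 131) to reach 821.

6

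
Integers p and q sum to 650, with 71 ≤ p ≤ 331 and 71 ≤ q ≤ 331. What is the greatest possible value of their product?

105625

For a fixed sum, the product pq is largest when p and q are as close as possible.
Taking p = 325 and q = 325 (both in [71, 331]) gives pq = 105625.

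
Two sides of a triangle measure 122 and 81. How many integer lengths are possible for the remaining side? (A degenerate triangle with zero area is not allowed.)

161

The triangle inequality gives |122 − 81| < c < 122 + 81, i.e. 41 < c < 203.
So c can be any integer from 42 to 202: 161 values.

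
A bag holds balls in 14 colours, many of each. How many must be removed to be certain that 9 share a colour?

113

You could draw 8 of every colour without reaching 9 of any — 112 in all.
One more forces 9 of some colour, so 112 + 1 = 113.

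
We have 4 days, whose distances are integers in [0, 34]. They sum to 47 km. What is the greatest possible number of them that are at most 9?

3

Suppose k of them are at most 9. Those contribute at most 9 each and the rest at most 34 each.
So the total is at most 9k + 34(4 − k) = 136 − 25k. This must still be ≥ 47, so k ≤ 3.
k = 3 is achieved by 3 values at 9 and 1 at 34, total 61; lower one of the 34's by 14 (still > 9) to reach 47.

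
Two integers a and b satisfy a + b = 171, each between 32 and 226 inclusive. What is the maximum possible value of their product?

With a + b fixed, ab peaks when the two are closest together.
Taking a = 85 and b = 86 (both in [32, 226]) gives ab = 7310.

7310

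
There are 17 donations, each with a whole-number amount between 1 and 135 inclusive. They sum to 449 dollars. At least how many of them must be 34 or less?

If only k of them are at most 34, the other 17 − k are at least 35, so the total is at least (17 − k)·35 + k·1.
This is ≤ 449, so (17 − k)·35 + 1k ≤ 449, which gives k ≥ 5.
Exactly 5 works: 5 values at 1 and 12 at 35 total 425; raise one of the low values by 24 (still ≤ 34) to hit 449.

5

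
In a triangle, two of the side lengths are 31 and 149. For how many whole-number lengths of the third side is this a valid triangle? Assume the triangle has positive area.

The triangle inequality gives |31 − 149| < c < 31 + 149, i.e. 118 < c < 180.
So c can be any integer from 119 to 179: 61 values.

61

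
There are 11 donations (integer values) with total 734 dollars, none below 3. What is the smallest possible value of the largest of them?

The 11 values sum to 734, so their maximum is at least ⌈734/11⌉ = 67.
Taking 3 copies of 66 and 8 copies of 67 gives exactly 734, so 67 is attained.

67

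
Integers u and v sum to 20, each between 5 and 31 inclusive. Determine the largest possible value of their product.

100

uv = u(20 − u) is maximized when u is as near 20/2 as the bounds allow.
Taking u = 10 and v = 10 (both in [5, 31]) gives uv = 100.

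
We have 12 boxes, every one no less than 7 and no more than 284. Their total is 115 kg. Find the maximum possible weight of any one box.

To make one box as large as possible, make the other 11 as small as possible.
The other 11 contribute at least 11 × 7 = 77, leaving at most 115 − 77 = 38.
Since 38 ≤ 284, this is achievable: one at 38 and 11 at 7.

38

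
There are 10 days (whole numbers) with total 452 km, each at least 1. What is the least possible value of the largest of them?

46

The average is 452/10 > 45, so not all 10 can be 45 or less; the largest is ≥ 46.
Equality holds with 2 values of 46 and 8 values of 45.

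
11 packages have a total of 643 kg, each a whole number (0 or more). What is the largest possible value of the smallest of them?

The average is 643/11 < 59, so some value is ≤ 58.
Equality holds with 6 values of 58 and 5 values of 59.

58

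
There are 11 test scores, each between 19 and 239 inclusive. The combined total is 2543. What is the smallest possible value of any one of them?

153

Minimizing one value means maximizing the remaining 10.
The other 10 contribute at most 10 × 239 = 2390, leaving at least 2543 − 2390 = 153.
Since 153 ≥ 19, this is achievable: one at 153 and 10 at 239.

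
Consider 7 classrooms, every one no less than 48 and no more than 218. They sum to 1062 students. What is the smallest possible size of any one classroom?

To make one classroom as small as possible, make the other 6 as large as possible.
The other 6 can take up 6 × 218 = 1308 ≥ 1062 − 48, so one classroom can sit at its floor of 48.
Achievable: one at 48 and the other 6 totalling 1014, which fits since 6 × 48 ≤ 1014 ≤ 6 × 218.

48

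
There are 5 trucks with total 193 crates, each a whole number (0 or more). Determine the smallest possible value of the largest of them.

The average is 193/5 > 38, so not all 5 can be 38 or less; the largest is ≥ 39.
Achievable: 3 of them at 39 and 2 at 38 total 193.

39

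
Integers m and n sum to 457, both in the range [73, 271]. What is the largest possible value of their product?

For a fixed sum, the product mn is largest when m and n are as close as possible.
Taking m = 228 and n = 229 (both in [73, 271]) gives mn = 52212.

52212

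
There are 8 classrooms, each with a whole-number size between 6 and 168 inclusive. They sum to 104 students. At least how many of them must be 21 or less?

5

Each value above 21 is at least 22, contributing at least 22 − 6 = 16 above the floor 6.
The sum exceeds the floor total 48 by 56, so at most ⌊56/16⌋ = 3 exceed 21, and at least 5 are ≤ 21.
Exactly 5 works: 5 values at 6 and 3 at 22 total 96; raise one of the low values by 8 (still ≤ 21) to hit 104.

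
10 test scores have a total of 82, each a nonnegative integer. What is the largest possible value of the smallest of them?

The 10 values sum to 82, so their minimum is at most ⌊82/10⌋ = 8.
Taking 8 copies of 8 and 2 copies of 9 gives exactly 82, so 8 is attained.

8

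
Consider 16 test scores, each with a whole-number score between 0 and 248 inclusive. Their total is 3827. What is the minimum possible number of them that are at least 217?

12

If only k of them are at least 217, the other 16 − k are at most 216, so the total is at most k·248 + (16 − k)·216.
This must reach 3827, so k·248 + (16 − k)·216 ≥ 3827, giving k ≥ 12.
Exactly 12 works: 12 values at 248 and 4 at 216 total 3840; lower one of the high values by 13 (still ≥ 217) to hit 3827.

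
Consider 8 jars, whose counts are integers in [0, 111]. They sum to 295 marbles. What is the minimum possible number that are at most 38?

Each value above 38 is at least 39, contributing at least 39 − 0 = 39 above the floor 0.
The sum exceeds the floor total 0 by 295, so at most ⌊295/39⌋ = 7 exceed 38, and at least 1 are ≤ 38.
Exactly 1 works: 1 value at 0 and 7 at 39 total 273; raise one of the low values by 22 (still ≤ 38) to hit 295.

1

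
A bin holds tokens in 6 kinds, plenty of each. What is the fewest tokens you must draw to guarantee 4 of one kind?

19

In the worst case you draw 3 of each of the 6 kinds: 6 × 3 = 18.
One more forces 4 of some kind, so 18 + 1 = 19.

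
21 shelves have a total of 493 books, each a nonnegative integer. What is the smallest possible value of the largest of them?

24

The 21 values sum to 493, so their maximum is at least ⌈493/21⌉ = 24.
Achievable: 10 of them at 24 and 11 at 23 total 493.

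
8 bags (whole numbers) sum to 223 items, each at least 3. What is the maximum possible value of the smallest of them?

27

The average is 223/8 < 28, so some value is ≤ 27.
Equality holds with 1 value of 27 and 7 values of 28.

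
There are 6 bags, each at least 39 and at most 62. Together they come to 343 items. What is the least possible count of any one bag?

39

To make one bag as small as possible, make the other 5 as large as possible.
The other 5 can take up 5 × 62 = 310 ≥ 343 − 39, so one bag can sit at its floor of 39.
Achievable: one at 39 and the other 5 totalling 304, which fits since 5 × 39 ≤ 304 ≤ 5 × 62.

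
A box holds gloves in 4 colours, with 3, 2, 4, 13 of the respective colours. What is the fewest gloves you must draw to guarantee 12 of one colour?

In the worst case you take as many as possible of each colour without reaching 12: 3 + 2 + 4 + 11 = 20.
The next one must give 12 of some colour, so 20 + 1 = 21.

21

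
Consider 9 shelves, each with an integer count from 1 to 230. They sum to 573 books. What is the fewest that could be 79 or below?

2

If only k of them are at most 79, the other 9 − k are at least 80, so the total is at least (9 − k)·80 + k·1.
This is ≤ 573, so (9 − k)·80 + 1k ≤ 573, which gives k ≥ 2.
Exactly 2 works: 2 values at 1 and 7 at 80 total 562; raise one of the low values by 11 (still ≤ 79) to hit 573.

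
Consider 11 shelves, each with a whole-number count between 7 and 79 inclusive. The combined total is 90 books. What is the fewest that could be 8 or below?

If only k of them are at most 8, the other 11 − k are at least 9, so the total is at least (11 − k)·9 + k·7.
This is ≤ 90, so (11 − k)·9 + 7k ≤ 90, which gives k ≥ 5.
Exactly 5 works: 5 values at 7 and 6 at 9 total 89; raise one of the low values by 1 (still ≤ 8) to hit 90.

5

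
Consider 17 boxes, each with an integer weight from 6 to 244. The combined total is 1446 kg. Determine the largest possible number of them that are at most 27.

12

Suppose k of them are at most 27. Those contribute at most 27 each and the rest at most 244 each.
So the total is at most 27k + 244(17 − k) = 4148 − 217k. This must still be ≥ 1446, so k ≤ 12.
k = 12 is achieved by 12 values at 27 and 5 at 244, total 1544; lower one of the 244's by 98 (still > 27) to reach 1446.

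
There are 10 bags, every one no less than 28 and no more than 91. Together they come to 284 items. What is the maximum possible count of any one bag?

32

Maximizing one value means minimizing the remaining 9.
The other 9 contribute at least 9 × 28 = 252, leaving at most 284 − 252 = 32.
Since 32 ≤ 91, this is achievable: one at 32 and 9 at 28.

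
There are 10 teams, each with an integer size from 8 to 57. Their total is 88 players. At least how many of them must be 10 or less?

8

Each value above 10 is at least 11, contributing at least 11 − 8 = 3 above the floor 8.
The sum exceeds the floor total 80 by 8, so at most ⌊8/3⌋ = 2 exceed 10, and at least 8 are ≤ 10.
Exactly 8 works: 8 values at 8 and 2 at 11 total 86; raise one of the low values by 2 (still ≤ 10) to hit 88.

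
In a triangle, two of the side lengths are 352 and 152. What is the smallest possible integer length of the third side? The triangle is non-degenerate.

201

The third side must exceed |352 − 152| = 200.
The smallest integer above 200 is 201.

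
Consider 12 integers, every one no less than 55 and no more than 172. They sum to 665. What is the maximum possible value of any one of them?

60

To make one integer as large as possible, make the other 11 as small as possible.
The other 11 contribute at least 11 × 55 = 605, leaving at most 665 − 605 = 60.
Since 60 ≤ 172, this is achievable: one at 60 and 11 at 55.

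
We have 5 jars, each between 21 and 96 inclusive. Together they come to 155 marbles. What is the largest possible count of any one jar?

71

To make one jar as large as possible, make the other 4 as small as possible.
The other 4 contribute at least 4 × 21 = 84, leaving at most 155 − 84 = 71.
Since 71 ≤ 96, this is achievable: one at 71 and 4 at 21.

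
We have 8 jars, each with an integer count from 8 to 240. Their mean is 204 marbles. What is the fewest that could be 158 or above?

5

The total is 8 × 204 = 1632.
Suppose at most 8 − j of them reach 158; then j values are ≤ 157 and the rest ≤ 240.
The total is then ≤ 157·j + 240·(8 − j) = 1920 − 83j. For this to be ≥ 1632 we need j ≤ 3, so at least 8 − 3 = 5 must reach 158.
Exactly 5 works: 5 values at 240 and 3 at 157 total 1671; lower one of the high values by 39 (still ≥ 158) to hit 1632.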